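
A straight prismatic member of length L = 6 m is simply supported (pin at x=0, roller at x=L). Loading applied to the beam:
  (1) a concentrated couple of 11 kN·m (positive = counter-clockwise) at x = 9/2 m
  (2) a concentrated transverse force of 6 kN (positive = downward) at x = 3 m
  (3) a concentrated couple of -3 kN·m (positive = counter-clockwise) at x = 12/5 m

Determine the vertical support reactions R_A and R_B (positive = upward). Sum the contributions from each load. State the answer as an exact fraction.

R_A = 13/3 kN, R_B = 5/3 kN

Load 1 — applied couple M₀=11 kN·m at a=9/2 m (b=L-a=3/2):
  R_A = M₀/L = 11/6 kN
  R_B = -M₀/L = -11/6 kN
Load 2 — point force P=6 kN at a=3 m (b=L-a=3):
  R_A = Pb/L = 6·3/6 = 3 kN
  R_B = Pa/L = 6·3/6 = 3 kN
Load 3 — applied couple M₀=-3 kN·m at a=12/5 m (b=L-a=18/5):
  R_A = M₀/L = (-3)/6 = -1/2 kN
  R_B = -M₀/L = -(-3)/6 = 1/2 kN
Superposition: R_A = 13/3 kN, R_B = 5/3 kN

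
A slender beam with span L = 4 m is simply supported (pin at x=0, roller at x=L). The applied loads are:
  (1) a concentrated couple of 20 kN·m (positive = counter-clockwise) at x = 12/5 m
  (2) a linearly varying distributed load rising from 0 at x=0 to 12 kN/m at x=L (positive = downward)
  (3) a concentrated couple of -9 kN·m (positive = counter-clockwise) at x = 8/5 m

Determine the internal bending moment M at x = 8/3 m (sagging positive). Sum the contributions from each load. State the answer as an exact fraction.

M(8/3) = 221/27 kN·m

Load 1 — applied couple M₀=20 kN·m at a=12/5 m (b=L-a=8/5):
  M_1 = M₀x/L - M₀  [x>a] = 20·(8/3)/4 - 20 = -20/3 kN·m
Load 2 — triangular load w₀=12 kN/m (0→w₀ over full span):
  M_2 = w₀Lx/6 - w₀x³/(6L) = 12·4·(8/3)/6 - 12·(8/3)³/(6·4) = 320/27 kN·m
Load 3 — applied couple M₀=-9 kN·m at a=8/5 m (b=L-a=12/5):
  M_3 = M₀x/L - M₀  [x>a] = (-9)·(8/3)/4 - (-9) = 3 kN·m
Superposition: M = Σ M_i = 221/27 kN·m ≈ 8.185185 kN·m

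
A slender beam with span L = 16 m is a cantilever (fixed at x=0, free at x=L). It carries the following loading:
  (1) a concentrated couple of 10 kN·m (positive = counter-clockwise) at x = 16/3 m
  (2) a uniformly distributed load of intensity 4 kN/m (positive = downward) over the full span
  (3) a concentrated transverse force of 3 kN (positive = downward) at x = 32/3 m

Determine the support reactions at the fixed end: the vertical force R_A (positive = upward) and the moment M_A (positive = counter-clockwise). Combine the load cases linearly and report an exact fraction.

R_A = 67 kN, M_A = 534 kN·m

Load 1 — applied couple M₀=10 kN·m at a=16/3 m (b=L-a=32/3):
  R_A = 0 kN
  M_A = -M₀ = -10 kN·m
Load 2 — uniform load w=4 kN/m over full span:
  R_A = wL = 4·16 = 64 kN
  M_A = wL²/2 = 4·16²/2 = 512 kN·m
Load 3 — point force P=3 kN at a=32/3 m (b=L-a=16/3):
  R_A = P = 3 kN
  M_A = Pa = 3·(32/3) = 32 kN·m
Superposition: R_A = 67 kN, M_A = 534 kN·m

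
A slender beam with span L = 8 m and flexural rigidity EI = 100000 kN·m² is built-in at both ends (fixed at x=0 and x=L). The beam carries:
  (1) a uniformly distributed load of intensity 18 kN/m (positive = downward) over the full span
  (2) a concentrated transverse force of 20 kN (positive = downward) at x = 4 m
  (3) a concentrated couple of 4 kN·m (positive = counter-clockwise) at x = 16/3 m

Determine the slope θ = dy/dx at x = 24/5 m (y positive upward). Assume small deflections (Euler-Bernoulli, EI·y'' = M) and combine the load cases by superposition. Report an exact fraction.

θ(24/5) = 199/390625 rad

Load 1 — uniform load w=18 kN/m over full span:
  θ_1 = -wx(L-x)(L-2x)/(12EI) = -18·(24/5)·(8-(24/5))·(8-2·(24/5))/(12·100000) = 144/390625 rad
Load 2 — point force P=20 kN at a=4 m (b=L-a=4):
  θ_2 = Pa²(L-x)(2bL-(3b+a)(L-x))/(2L³EI)  [x>a] = 20·4²·(8-(24/5))·(2·4·8-(3·4+4)·(8-(24/5)))/(2·8³·100000) = 2/15625 rad
Load 3 — applied couple M₀=4 kN·m at a=16/3 m (b=L-a=8/3):
  θ_3 = (R_Ax²/2 - M_Ax)/EI  [x≤a] with R_A=2/3, M_A=4/3 = ((2/3)·(24/5)²/2 - (4/3)·(24/5))/100000 = 1/78125 rad
Superposition: θ = Σ θ_i = 199/390625 rad ≈ 0.000509 rad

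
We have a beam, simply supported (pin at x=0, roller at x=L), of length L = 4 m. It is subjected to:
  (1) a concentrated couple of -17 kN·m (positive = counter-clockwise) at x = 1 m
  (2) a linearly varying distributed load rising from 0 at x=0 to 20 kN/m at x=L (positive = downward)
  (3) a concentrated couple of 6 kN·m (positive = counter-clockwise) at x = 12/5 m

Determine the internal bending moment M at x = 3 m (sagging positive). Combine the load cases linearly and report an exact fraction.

Load 1 — applied couple M₀=-17 kN·m at a=1 m (b=L-a=3):
  M_1 = M₀x/L - M₀  [x>a] = (-17)·3/4 - (-17) = 17/4 kN·m
Load 2 — triangular load w₀=20 kN/m (0→w₀ over full span):
  M_2 = w₀Lx/6 - w₀x³/(6L) = 20·4·3/6 - 20·3³/(6·4) = 35/2 kN·m
Load 3 — applied couple M₀=6 kN·m at a=12/5 m (b=L-a=8/5):
  M_3 = M₀x/L - M₀  [x>a] = 6·3/4 - 6 = -3/2 kN·m
Superposition: M = Σ M_i = 81/4 kN·m ≈ 20.250000 kN·m

M(3) = 81/4 kN·m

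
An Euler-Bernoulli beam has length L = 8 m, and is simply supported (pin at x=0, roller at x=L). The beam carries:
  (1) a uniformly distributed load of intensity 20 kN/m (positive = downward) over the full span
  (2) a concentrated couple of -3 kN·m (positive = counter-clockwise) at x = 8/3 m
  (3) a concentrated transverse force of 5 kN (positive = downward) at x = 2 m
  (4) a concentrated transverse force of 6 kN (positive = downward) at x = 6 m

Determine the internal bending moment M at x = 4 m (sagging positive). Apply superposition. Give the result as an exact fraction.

M(4) = 345/2 kN·m

Load 1 — uniform load w=20 kN/m over full span:
  M_1 = wx(L-x)/2 = 20·4·(8-4)/2 = 160 kN·m
Load 2 — applied couple M₀=-3 kN·m at a=8/3 m (b=L-a=16/3):
  M_2 = M₀x/L - M₀  [x>a] = (-3)·4/8 - (-3) = 3/2 kN·m
Load 3 — point force P=5 kN at a=2 m (b=L-a=6):
  M_3 = Pa(L-x)/L  [x>a] = 5·2·(8-4)/8 = 5 kN·m
Load 4 — point force P=6 kN at a=6 m (b=L-a=2):
  M_4 = Pbx/L  [x≤a] = 6·2·4/8 = 6 kN·m
Superposition: M = Σ M_i = 345/2 kN·m ≈ 172.500000 kN·m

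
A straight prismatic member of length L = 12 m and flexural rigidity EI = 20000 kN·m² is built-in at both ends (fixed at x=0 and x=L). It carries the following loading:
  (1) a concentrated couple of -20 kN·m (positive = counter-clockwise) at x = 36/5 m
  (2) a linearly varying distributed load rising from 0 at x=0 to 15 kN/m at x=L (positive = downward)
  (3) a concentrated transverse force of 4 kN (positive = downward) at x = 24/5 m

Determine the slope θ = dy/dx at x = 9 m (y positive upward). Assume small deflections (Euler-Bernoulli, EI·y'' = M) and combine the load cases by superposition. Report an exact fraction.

θ(9) = 430677/80000000 rad

Load 1 — applied couple M₀=-20 kN·m at a=36/5 m (b=L-a=24/5):
  θ_1 = (R_Ax²/2 - M_Ax - M₀(x-a))/EI  [x>a] with R_A=-12/5, M_A=-32/5 = ((-12/5)·9²/2 - (-32/5)·9 - (-20)·(9-(36/5)))/20000 = -9/50000 rad
Load 2 — triangular load w₀=15 kN/m (0→w₀ over full span):
  θ_2 = -w₀(2x(L-x)(L-2x)(x+2L)+x²(L-x)²)/(120LEI) = -15·(2·9·(12-9)·(12-2·9)·(9+2·12)+9²·(12-9)²)/(120·12·20000) = 3321/640000 rad
Load 3 — point force P=4 kN at a=24/5 m (b=L-a=36/5):
  θ_3 = Pa²(L-x)(2bL-(3b+a)(L-x))/(2L³EI)  [x>a] = 4·(24/5)²·(12-9)·(2·(36/5)·12-(3·(36/5)+(24/5))·(12-9))/(2·12³·20000) = 117/312500 rad
Superposition: θ = Σ θ_i = 430677/80000000 rad ≈ 0.005383 rad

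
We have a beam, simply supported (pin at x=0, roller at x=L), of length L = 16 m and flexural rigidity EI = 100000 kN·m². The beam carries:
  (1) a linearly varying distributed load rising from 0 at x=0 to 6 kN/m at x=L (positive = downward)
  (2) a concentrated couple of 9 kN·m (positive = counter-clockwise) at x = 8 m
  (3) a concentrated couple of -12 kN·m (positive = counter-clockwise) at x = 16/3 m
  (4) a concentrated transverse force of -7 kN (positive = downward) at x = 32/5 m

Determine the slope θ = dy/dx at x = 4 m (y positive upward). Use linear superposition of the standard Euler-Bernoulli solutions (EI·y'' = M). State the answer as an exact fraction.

Load 1 — triangular load w₀=6 kN/m (0→w₀ over full span):
  θ_1 = -w₀(7L⁴-30L²x²+15x⁴)/(360LEI) = -6·(7·16⁴-30·16²·4²+15·4⁴)/(360·16·100000) = -1327/375000 rad
Load 2 — applied couple M₀=9 kN·m at a=8 m (b=L-a=8):
  θ_2 = (M₀x²/(2L)+C₁)/EI  [x≤a] with C₁=M₀(3b²-L²)/(6L)=-6 = (9·4²/(2·16)+(-6))/100000 = -3/200000 rad
Load 3 — applied couple M₀=-12 kN·m at a=16/3 m (b=L-a=32/3):
  θ_3 = (M₀x²/(2L)+C₁)/EI  [x≤a] with C₁=M₀(3b²-L²)/(6L)=-32/3 = ((-12)·4²/(2·16)+(-32/3))/100000 = -1/6000 rad
Load 4 — point force P=-7 kN at a=32/5 m (b=L-a=48/5):
  θ_4 = -Pb(L²-b²-3x²)/(6LEI)  [x≤a] = -(-7)·(48/5)·(16²-(48/5)²-3·4²)/(6·16·100000) = 1267/1562500 rad
Superposition: θ = Σ θ_i = -218209/75000000 rad ≈ -0.002909 rad

θ(4) = -218209/75000000 rad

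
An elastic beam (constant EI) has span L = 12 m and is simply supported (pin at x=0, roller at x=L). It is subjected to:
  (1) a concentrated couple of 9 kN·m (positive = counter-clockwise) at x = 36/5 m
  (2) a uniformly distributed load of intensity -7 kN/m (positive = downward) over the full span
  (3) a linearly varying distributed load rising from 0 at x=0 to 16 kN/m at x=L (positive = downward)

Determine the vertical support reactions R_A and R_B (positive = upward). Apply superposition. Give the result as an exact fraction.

R_A = -37/4 kN, R_B = 85/4 kN

Load 1 — applied couple M₀=9 kN·m at a=36/5 m (b=L-a=24/5):
  R_A = M₀/L = 9/12 = 3/4 kN
  R_B = -M₀/L = -9/12 = -3/4 kN
Load 2 — uniform load w=-7 kN/m over full span:
  R_A = wL/2 = (-7)·12/2 = -42 kN
  R_B = wL/2 = (-7)·12/2 = -42 kN
Load 3 — triangular load w₀=16 kN/m (0→w₀ over full span):
  R_A = w₀L/6 = 16·12/6 = 32 kN
  R_B = w₀L/3 = 16·12/3 = 64 kN
Superposition: R_A = -37/4 kN, R_B = 85/4 kN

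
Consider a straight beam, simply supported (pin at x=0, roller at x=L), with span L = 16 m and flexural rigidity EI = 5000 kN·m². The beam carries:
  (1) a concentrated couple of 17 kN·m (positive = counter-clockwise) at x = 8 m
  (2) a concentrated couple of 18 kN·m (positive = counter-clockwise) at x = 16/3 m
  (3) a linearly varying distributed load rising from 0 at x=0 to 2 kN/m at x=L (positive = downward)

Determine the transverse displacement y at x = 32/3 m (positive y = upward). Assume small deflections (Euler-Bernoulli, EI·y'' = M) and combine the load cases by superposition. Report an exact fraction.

y(32/3) = -53612/455625 m

Load 1 — applied couple M₀=17 kN·m at a=8 m (b=L-a=8):
  y_1 = (M₀x³/(6L)-M₀(x-a)²/2+C₁x)/EI  [x>a] with C₁=M₀(3b²-L²)/(6L)=-34/3 = (17·(32/3)³/(6·16)-17·((32/3)-8)²/2+(-34/3)·(32/3))/5000 = 68/10125 m
Load 2 — applied couple M₀=18 kN·m at a=16/3 m (b=L-a=32/3):
  y_2 = (M₀x³/(6L)-M₀(x-a)²/2+C₁x)/EI  [x>a] with C₁=M₀(3b²-L²)/(6L)=16 = (18·(32/3)³/(6·16)-18·((32/3)-(16/3))²/2+16·(32/3))/5000 = 32/1125 m
Load 3 — triangular load w₀=2 kN/m (0→w₀ over full span):
  y_3 = -w₀x(7L⁴-10L²x²+3x⁴)/(360LEI) = -2·(32/3)·(7·16⁴-10·16²·(32/3)²+3·(32/3)⁴)/(360·16·5000) = -69632/455625 m
Superposition: y = Σ y_i = -53612/455625 m ≈ -0.117667 m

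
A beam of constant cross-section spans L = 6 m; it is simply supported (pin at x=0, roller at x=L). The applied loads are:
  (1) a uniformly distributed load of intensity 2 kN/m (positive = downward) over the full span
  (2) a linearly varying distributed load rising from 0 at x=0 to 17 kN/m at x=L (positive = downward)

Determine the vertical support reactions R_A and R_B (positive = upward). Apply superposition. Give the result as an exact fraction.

R_A = 23 kN, R_B = 40 kN

Load 1 — uniform load w=2 kN/m over full span:
  R_A = wL/2 = 2·6/2 = 6 kN
  R_B = wL/2 = 2·6/2 = 6 kN
Load 2 — triangular load w₀=17 kN/m (0→w₀ over full span):
  R_A = w₀L/6 = 17·6/6 = 17 kN
  R_B = w₀L/3 = 17·6/3 = 34 kN
Superposition: R_A = 23 kN, R_B = 40 kN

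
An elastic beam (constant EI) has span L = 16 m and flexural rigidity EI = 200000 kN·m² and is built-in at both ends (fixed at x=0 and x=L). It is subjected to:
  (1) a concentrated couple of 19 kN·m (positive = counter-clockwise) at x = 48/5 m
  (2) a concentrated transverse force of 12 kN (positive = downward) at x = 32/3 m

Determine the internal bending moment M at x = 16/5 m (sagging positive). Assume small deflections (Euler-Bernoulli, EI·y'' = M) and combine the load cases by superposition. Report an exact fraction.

Load 1 — applied couple M₀=19 kN·m at a=48/5 m (b=L-a=32/5):
  M_1 = R_Ax - M_A  [x≤a] with R_A=171/100, M_A=152/25 = (171/100)·(16/5) - (152/25) = -76/125 kN·m
Load 2 — point force P=12 kN at a=32/3 m (b=L-a=16/3):
  M_2 = Pb²(3a+b)x/L³ - Pab²/L²  [x≤a] = 12·(16/3)²·(3·(32/3)+(16/3))·(16/5)/16³ - 12·(32/3)·(16/3)²/16² = -64/15 kN·m
Superposition: M = Σ M_i = -1828/375 kN·m ≈ -4.874667 kN·m

M(16/5) = -1828/375 kN·m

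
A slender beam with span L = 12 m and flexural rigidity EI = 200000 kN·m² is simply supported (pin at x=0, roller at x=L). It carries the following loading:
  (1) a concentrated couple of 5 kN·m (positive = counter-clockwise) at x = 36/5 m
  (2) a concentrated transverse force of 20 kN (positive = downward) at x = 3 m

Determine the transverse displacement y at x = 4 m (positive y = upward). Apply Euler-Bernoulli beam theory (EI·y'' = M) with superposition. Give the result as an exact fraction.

Load 1 — applied couple M₀=5 kN·m at a=36/5 m (b=L-a=24/5):
  y_1 = (M₀x³/(6L)+C₁x)/EI  [x≤a] with C₁=M₀(3b²-L²)/(6L)=-26/5 = (5·4³/(6·12)+(-26/5)·4)/200000 = -23/281250 m
Load 2 — point force P=20 kN at a=3 m (b=L-a=9):
  y_2 = -Pa(L-x)(2Lx-a²-x²)/(6LEI)  [x>a] = -20·3·(12-4)·(2·12·4-3²-4²)/(6·12·200000) = -71/30000 m
Superposition: y = Σ y_i = -5509/2250000 m ≈ -0.002448 m

y(4) = -5509/2250000 m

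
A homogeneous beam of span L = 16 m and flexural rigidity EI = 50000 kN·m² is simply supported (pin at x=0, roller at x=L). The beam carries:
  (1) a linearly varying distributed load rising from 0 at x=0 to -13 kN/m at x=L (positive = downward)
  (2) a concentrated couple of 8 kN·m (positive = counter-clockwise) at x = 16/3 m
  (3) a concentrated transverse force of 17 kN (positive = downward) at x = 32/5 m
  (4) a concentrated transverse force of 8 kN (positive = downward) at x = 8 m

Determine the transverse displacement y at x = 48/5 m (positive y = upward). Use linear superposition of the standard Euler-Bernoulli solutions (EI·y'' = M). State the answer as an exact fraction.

y(48/5) = 31130624/439453125 m

Load 1 — triangular load w₀=-13 kN/m (0→w₀ over full span):
  y_1 = -w₀x(7L⁴-10L²x²+3x⁴)/(360LEI) = -(-13)·(48/5)·(7·16⁴-10·16²·(48/5)²+3·(48/5)⁴)/(360·16·50000) = 15761408/146484375 m
Load 2 — applied couple M₀=8 kN·m at a=16/3 m (b=L-a=32/3):
  y_2 = (M₀x³/(6L)-M₀(x-a)²/2+C₁x)/EI  [x>a] with C₁=M₀(3b²-L²)/(6L)=64/9 = (8·(48/5)³/(6·16)-8·((48/5)-(16/3))²/2+(64/9)·(48/5))/50000 = 4864/3515625 m
Load 3 — point force P=17 kN at a=32/5 m (b=L-a=48/5):
  y_3 = -Pa(L-x)(2Lx-a²-x²)/(6LEI)  [x>a] = -17·(32/5)·(16-(48/5))·(2·16·(48/5)-(32/5)²-(48/5)²)/(6·16·50000) = -147968/5859375 m
Load 4 — point force P=8 kN at a=8 m (b=L-a=8):
  y_4 = -Pa(L-x)(2Lx-a²-x²)/(6LEI)  [x>a] = -8·8·(16-(48/5))·(2·16·(48/5)-8²-(48/5)²)/(6·16·50000) = -15104/1171875 m
Superposition: y = Σ y_i = 31130624/439453125 m ≈ 0.070839 m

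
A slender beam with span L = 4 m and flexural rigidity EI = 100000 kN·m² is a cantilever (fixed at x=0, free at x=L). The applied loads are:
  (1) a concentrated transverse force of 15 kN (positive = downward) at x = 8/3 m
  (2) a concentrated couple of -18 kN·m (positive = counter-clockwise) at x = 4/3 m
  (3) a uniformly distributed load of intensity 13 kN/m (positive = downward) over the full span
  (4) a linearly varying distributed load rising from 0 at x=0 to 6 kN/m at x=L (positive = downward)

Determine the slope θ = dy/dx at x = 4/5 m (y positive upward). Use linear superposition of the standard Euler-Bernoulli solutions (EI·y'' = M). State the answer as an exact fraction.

θ(4/5) = -7679/5859375 rad

Load 1 — point force P=15 kN at a=8/3 m (b=L-a=4/3):
  θ_1 = -Px(2a-x)/(2EI)  [x≤a] = -15·(4/5)·(2·(8/3)-(4/5))/(2·100000) = -17/62500 rad
Load 2 — applied couple M₀=-18 kN·m at a=4/3 m (b=L-a=8/3):
  θ_2 = M₀x/EI  [x≤a] = (-18)·(4/5)/100000 = -9/62500 rad
Load 3 — uniform load w=13 kN/m over full span:
  θ_3 = -wx(x²-3Lx+3L²)/(6EI) = -13·(4/5)·((4/5)²-3·4·(4/5)+3·4²)/(6·100000) = -793/1171875 rad
Load 4 — triangular load w₀=6 kN/m (0→w₀ over full span):
  θ_4 = (w₀Lx²/4-w₀L²x/3-w₀x⁴/(24L))/EI = (6·4·(4/5)²/4-6·4²·(4/5)/3-6·(4/5)⁴/(24·4))/100000 = -851/3906250 rad
Superposition: θ = Σ θ_i = -7679/5859375 rad ≈ -0.001311 rad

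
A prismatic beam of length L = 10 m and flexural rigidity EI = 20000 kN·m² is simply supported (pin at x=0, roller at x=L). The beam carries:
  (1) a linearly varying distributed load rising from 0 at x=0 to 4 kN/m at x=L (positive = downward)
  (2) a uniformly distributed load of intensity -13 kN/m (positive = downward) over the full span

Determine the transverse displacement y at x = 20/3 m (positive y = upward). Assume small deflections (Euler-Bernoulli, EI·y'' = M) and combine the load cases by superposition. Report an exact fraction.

Load 1 — triangular load w₀=4 kN/m (0→w₀ over full span):
  y_1 = -w₀x(7L⁴-10L²x²+3x⁴)/(360LEI) = -4·(20/3)·(7·10⁴-10·10²·(20/3)²+3·(20/3)⁴)/(360·10·20000) = -17/1458 m
Load 2 — uniform load w=-13 kN/m over full span:
  y_2 = -wx(L³-2Lx²+x³)/(24EI) = -(-13)·(20/3)·(10³-2·10·(20/3)²+(20/3)³)/(24·20000) = 143/1944 m
Superposition: y = Σ y_i = 361/5832 m ≈ 0.061900 m

y(20/3) = 361/5832 m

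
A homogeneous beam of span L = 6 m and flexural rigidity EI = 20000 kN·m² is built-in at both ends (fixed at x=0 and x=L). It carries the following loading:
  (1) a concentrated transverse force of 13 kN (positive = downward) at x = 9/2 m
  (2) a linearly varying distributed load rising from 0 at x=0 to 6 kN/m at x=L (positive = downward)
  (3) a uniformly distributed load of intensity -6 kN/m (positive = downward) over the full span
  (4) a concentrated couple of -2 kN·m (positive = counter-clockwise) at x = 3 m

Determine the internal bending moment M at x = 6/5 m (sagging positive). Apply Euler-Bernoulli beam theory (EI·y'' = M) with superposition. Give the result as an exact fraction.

M(6/5) = -6427/4000 kN·m

Load 1 — point force P=13 kN at a=9/2 m (b=L-a=3/2):
  M_1 = Pb²(3a+b)x/L³ - Pab²/L²  [x≤a] = 13·(3/2)²·(3·(9/2)+(3/2))·(6/5)/6³ - 13·(9/2)·(3/2)²/6² = -39/32 kN·m
Load 2 — triangular load w₀=6 kN/m (0→w₀ over full span):
  M_2 = 3w₀Lx/20 - w₀L²/30 - w₀x³/(6L) = 3·6·6·(6/5)/20 - 6·6²/30 - 6·(6/5)³/(6·6) = -126/125 kN·m
Load 3 — uniform load w=-6 kN/m over full span:
  M_3 = wLx/2 - wL²/12 - wx²/2 = (-6)·6·(6/5)/2 - (-6)·6²/12 - (-6)·(6/5)²/2 = 18/25 kN·m
Load 4 — applied couple M₀=-2 kN·m at a=3 m (b=L-a=3):
  M_4 = R_Ax - M_A  [x≤a] with R_A=-1/2, M_A=-1/2 = (-1/2)·(6/5) - (-1/2) = -1/10 kN·m
Superposition: M = Σ M_i = -6427/4000 kN·m ≈ -1.606750 kN·m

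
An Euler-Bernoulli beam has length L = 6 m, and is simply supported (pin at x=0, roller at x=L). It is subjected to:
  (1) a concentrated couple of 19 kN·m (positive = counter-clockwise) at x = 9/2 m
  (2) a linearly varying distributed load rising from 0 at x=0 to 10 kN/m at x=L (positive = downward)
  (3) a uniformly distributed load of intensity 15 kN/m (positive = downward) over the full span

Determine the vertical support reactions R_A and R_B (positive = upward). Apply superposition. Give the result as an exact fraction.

R_A = 349/6 kN, R_B = 371/6 kN

Load 1 — applied couple M₀=19 kN·m at a=9/2 m (b=L-a=3/2):
  R_A = M₀/L = 19/6 kN
  R_B = -M₀/L = -19/6 kN
Load 2 — triangular load w₀=10 kN/m (0→w₀ over full span):
  R_A = w₀L/6 = 10·6/6 = 10 kN
  R_B = w₀L/3 = 10·6/3 = 20 kN
Load 3 — uniform load w=15 kN/m over full span:
  R_A = wL/2 = 15·6/2 = 45 kN
  R_B = wL/2 = 15·6/2 = 45 kN
Superposition: R_A = 349/6 kN, R_B = 371/6 kN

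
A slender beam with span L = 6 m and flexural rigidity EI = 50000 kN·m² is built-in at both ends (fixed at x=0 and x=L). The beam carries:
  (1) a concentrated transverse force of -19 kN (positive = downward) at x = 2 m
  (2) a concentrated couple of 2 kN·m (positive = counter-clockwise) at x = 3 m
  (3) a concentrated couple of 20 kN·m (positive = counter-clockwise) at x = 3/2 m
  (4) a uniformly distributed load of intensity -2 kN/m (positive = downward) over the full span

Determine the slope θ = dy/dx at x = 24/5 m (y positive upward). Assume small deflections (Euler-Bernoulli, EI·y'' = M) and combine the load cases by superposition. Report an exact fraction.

Load 1 — point force P=-19 kN at a=2 m (b=L-a=4):
  θ_1 = Pa²(L-x)(2bL-(3b+a)(L-x))/(2L³EI)  [x>a] = (-19)·2²·(6-(24/5))·(2·4·6-(3·4+2)·(6-(24/5)))/(2·6³·50000) = -247/1875000 rad
Load 2 — applied couple M₀=2 kN·m at a=3 m (b=L-a=3):
  θ_2 = (R_Ax²/2 - M_Ax - M₀(x-a))/EI  [x>a] with R_A=1/2, M_A=1/2 = ((1/2)·(24/5)²/2 - (1/2)·(24/5) - 2·((24/5)-3))/50000 = -3/625000 rad
Load 3 — applied couple M₀=20 kN·m at a=3/2 m (b=L-a=9/2):
  θ_3 = (R_Ax²/2 - M_Ax - M₀(x-a))/EI  [x>a] with R_A=15/4, M_A=-15/4 = ((15/4)·(24/5)²/2 - (-15/4)·(24/5) - 20·((24/5)-(3/2)))/50000 = -3/31250 rad
Load 4 — uniform load w=-2 kN/m over full span:
  θ_4 = -wx(L-x)(L-2x)/(12EI) = -(-2)·(24/5)·(6-(24/5))·(6-2·(24/5))/(12·50000) = -27/390625 rad
Superposition: θ = Σ θ_i = -707/2343750 rad ≈ -0.000302 rad

θ(24/5) = -707/2343750 rad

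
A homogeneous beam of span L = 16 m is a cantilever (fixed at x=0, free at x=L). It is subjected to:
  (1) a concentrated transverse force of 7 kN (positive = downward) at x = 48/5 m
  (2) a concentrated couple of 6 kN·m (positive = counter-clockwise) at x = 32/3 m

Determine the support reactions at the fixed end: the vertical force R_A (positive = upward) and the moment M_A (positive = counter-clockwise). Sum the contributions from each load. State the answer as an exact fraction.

R_A = 7 kN, M_A = 306/5 kN·m

Load 1 — point force P=7 kN at a=48/5 m (b=L-a=32/5):
  R_A = P = 7 kN
  M_A = Pa = 7·(48/5) = 336/5 kN·m
Load 2 — applied couple M₀=6 kN·m at a=32/3 m (b=L-a=16/3):
  R_A = 0 kN
  M_A = -M₀ = -6 kN·m
Superposition: R_A = 7 kN, M_A = 306/5 kN·m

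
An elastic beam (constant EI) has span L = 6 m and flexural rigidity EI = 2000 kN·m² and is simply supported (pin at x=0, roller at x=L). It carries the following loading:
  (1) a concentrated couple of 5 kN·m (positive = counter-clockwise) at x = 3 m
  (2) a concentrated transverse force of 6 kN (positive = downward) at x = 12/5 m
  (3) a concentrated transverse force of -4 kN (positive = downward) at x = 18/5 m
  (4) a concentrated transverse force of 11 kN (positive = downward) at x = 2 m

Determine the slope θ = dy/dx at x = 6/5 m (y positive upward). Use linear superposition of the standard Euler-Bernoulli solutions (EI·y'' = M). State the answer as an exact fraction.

θ(6/5) = -21721/1800000 rad

Load 1 — applied couple M₀=5 kN·m at a=3 m (b=L-a=3):
  θ_1 = (M₀x²/(2L)+C₁)/EI  [x≤a] with C₁=M₀(3b²-L²)/(6L)=-5/4 = (5·(6/5)²/(2·6)+(-5/4))/2000 = -13/40000 rad
Load 2 — point force P=6 kN at a=12/5 m (b=L-a=18/5):
  θ_2 = -Pb(L²-b²-3x²)/(6LEI)  [x≤a] = -6·(18/5)·(6²-(18/5)²-3·(6/5)²)/(6·6·2000) = -351/62500 rad
Load 3 — point force P=-4 kN at a=18/5 m (b=L-a=12/5):
  θ_3 = -Pb(L²-b²-3x²)/(6LEI)  [x≤a] = -(-4)·(12/5)·(6²-(12/5)²-3·(6/5)²)/(6·6·2000) = 54/15625 rad
Load 4 — point force P=11 kN at a=2 m (b=L-a=4):
  θ_4 = -Pb(L²-b²-3x²)/(6LEI)  [x≤a] = -11·4·(6²-4²-3·(6/5)²)/(6·6·2000) = -539/56250 rad
Superposition: θ = Σ θ_i = -21721/1800000 rad ≈ -0.012067 rad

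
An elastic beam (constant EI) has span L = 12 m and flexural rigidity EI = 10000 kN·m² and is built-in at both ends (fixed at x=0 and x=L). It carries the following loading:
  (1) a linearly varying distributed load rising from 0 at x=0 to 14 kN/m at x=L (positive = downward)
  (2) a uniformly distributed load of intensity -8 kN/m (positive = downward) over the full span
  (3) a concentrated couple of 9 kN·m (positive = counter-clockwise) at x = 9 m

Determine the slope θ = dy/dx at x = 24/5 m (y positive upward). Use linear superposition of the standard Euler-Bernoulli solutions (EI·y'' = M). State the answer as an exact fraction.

θ(24/5) = -8181/12500000 rad

Load 1 — triangular load w₀=14 kN/m (0→w₀ over full span):
  θ_1 = -w₀(2x(L-x)(L-2x)(x+2L)+x²(L-x)²)/(120LEI) = -14·(2·(24/5)·(12-(24/5))·(12-2·(24/5))·((24/5)+2·12)+(24/5)²·(12-(24/5))²)/(120·12·10000) = -2268/390625 rad
Load 2 — uniform load w=-8 kN/m over full span:
  θ_2 = -wx(L-x)(L-2x)/(12EI) = -(-8)·(24/5)·(12-(24/5))·(12-2·(24/5))/(12·10000) = 432/78125 rad
Load 3 — applied couple M₀=9 kN·m at a=9 m (b=L-a=3):
  θ_3 = (R_Ax²/2 - M_Ax)/EI  [x≤a] with R_A=27/32, M_A=45/16 = ((27/32)·(24/5)²/2 - (45/16)·(24/5))/10000 = -189/500000 rad
Superposition: θ = Σ θ_i = -8181/12500000 rad ≈ -0.000654 rad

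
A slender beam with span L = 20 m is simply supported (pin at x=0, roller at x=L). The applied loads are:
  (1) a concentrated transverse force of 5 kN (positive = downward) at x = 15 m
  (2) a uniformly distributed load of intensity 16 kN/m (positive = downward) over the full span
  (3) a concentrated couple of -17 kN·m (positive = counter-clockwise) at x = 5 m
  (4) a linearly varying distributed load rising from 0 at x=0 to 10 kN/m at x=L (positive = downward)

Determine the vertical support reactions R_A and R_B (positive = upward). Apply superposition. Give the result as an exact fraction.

Load 1 — point force P=5 kN at a=15 m (b=L-a=5):
  R_A = Pb/L = 5·5/20 = 5/4 kN
  R_B = Pa/L = 5·15/20 = 15/4 kN
Load 2 — uniform load w=16 kN/m over full span:
  R_A = wL/2 = 16·20/2 = 160 kN
  R_B = wL/2 = 16·20/2 = 160 kN
Load 3 — applied couple M₀=-17 kN·m at a=5 m (b=L-a=15):
  R_A = M₀/L = (-17)/20 = -17/20 kN
  R_B = -M₀/L = -(-17)/20 = 17/20 kN
Load 4 — triangular load w₀=10 kN/m (0→w₀ over full span):
  R_A = w₀L/6 = 10·20/6 = 100/3 kN
  R_B = w₀L/3 = 10·20/3 = 200/3 kN
Superposition: R_A = 2906/15 kN, R_B = 3469/15 kN

R_A = 2906/15 kN, R_B = 3469/15 kN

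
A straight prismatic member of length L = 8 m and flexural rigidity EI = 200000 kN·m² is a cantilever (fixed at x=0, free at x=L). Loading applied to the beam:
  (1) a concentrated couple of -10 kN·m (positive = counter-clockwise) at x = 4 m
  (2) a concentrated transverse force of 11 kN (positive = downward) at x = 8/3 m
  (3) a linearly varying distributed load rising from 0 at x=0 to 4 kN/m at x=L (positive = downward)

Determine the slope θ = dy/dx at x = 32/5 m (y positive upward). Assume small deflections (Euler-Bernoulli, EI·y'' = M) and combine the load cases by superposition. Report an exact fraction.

θ(32/5) = -233801/140625000 rad

Load 1 — applied couple M₀=-10 kN·m at a=4 m (b=L-a=4):
  θ_1 = M₀a/EI  [x>a] = (-10)·4/200000 = -1/5000 rad
Load 2 — point force P=11 kN at a=8/3 m (b=L-a=16/3):
  θ_2 = -Pa²/(2EI)  [x>a] = -11·(8/3)²/(2·200000) = -11/56250 rad
Load 3 — triangular load w₀=4 kN/m (0→w₀ over full span):
  θ_3 = (w₀Lx²/4-w₀L²x/3-w₀x⁴/(24L))/EI = (4·8·(32/5)²/4-4·8²·(32/5)/3-4·(32/5)⁴/(24·8))/200000 = -7424/5859375 rad
Superposition: θ = Σ θ_i = -233801/140625000 rad ≈ -0.001663 rad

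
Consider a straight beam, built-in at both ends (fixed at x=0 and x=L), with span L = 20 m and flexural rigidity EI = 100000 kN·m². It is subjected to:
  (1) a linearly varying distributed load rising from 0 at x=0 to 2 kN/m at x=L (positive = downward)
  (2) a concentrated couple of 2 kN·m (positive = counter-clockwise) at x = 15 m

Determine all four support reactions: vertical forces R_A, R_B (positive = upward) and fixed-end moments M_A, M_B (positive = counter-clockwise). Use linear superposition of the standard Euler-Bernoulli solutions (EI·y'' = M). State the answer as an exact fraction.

R_A = 489/80 kN, M_A = 655/24 kN·m, R_B = 1111/80 kN, M_B = -323/8 kN·m

Load 1 — triangular load w₀=2 kN/m (0→w₀ over full span):
  R_A = 3w₀L/20 = 3·2·20/20 = 6 kN
  M_A = w₀L²/30 = 2·20²/30 = 80/3 kN·m
  R_B = 7w₀L/20 = 7·2·20/20 = 14 kN
  M_B = -w₀L²/20 = -2·20²/20 = -40 kN·m
Load 2 — applied couple M₀=2 kN·m at a=15 m (b=L-a=5):
  R_A = 6M₀ab/L³ = 6·2·15·5/20³ = 9/80 kN
  M_A = M₀b(2a-b)/L² = 2·5·(2·15-5)/20² = 5/8 kN·m
  R_B = -6M₀ab/L³ = -6·2·15·5/20³ = -9/80 kN
  M_B = M₀a(2b-a)/L² = 2·15·(2·5-15)/20² = -3/8 kN·m
Superposition: R_A = 489/80 kN, M_A = 655/24 kN·m, R_B = 1111/80 kN, M_B = -323/8 kN·m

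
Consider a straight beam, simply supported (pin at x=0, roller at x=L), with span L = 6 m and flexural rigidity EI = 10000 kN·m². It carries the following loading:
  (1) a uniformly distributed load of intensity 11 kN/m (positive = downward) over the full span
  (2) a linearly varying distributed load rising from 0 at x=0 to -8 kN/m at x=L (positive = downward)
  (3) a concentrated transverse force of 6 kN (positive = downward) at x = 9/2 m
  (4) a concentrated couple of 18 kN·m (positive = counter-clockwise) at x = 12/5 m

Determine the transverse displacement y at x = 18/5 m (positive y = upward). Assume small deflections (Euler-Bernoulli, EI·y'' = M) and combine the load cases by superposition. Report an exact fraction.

y(18/5) = -14307867/1250000000 m

Load 1 — uniform load w=11 kN/m over full span:
  y_1 = -wx(L³-2Lx²+x³)/(24EI) = -11·(18/5)·(6³-2·6·(18/5)²+(18/5)³)/(24·10000) = -27621/1562500 m
Load 2 — triangular load w₀=-8 kN/m (0→w₀ over full span):
  y_2 = -w₀x(7L⁴-10L²x²+3x⁴)/(360LEI) = -(-8)·(18/5)·(7·6⁴-10·6²·(18/5)²+3·(18/5)⁴)/(360·6·10000) = 63936/9765625 m
Load 3 — point force P=6 kN at a=9/2 m (b=L-a=3/2):
  y_3 = -Pbx(L²-b²-x²)/(6LEI)  [x≤a] = -6·(3/2)·(18/5)·(6²-(3/2)²-(18/5)²)/(6·6·10000) = -18711/10000000 m
Load 4 — applied couple M₀=18 kN·m at a=12/5 m (b=L-a=18/5):
  y_4 = (M₀x³/(6L)-M₀(x-a)²/2+C₁x)/EI  [x>a] with C₁=M₀(3b²-L²)/(6L)=36/25 = (18·(18/5)³/(6·6)-18·((18/5)-(12/5))²/2+(36/25)·(18/5))/10000 = 243/156250 m
Superposition: y = Σ y_i = -14307867/1250000000 m ≈ -0.011446 m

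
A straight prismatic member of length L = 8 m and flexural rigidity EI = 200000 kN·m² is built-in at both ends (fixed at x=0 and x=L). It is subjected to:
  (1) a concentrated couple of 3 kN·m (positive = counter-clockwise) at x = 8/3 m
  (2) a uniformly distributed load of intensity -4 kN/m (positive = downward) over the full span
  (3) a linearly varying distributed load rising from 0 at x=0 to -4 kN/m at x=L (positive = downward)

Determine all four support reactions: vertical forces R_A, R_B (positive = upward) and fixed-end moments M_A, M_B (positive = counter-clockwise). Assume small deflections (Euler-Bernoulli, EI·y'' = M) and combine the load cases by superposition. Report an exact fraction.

Load 1 — applied couple M₀=3 kN·m at a=8/3 m (b=L-a=16/3):
  R_A = 6M₀ab/L³ = 6·3·(8/3)·(16/3)/8³ = 1/2 kN
  M_A = M₀b(2a-b)/L² = 3·(16/3)·(2·(8/3)-(16/3))/8² = 0 kN·m
  R_B = -6M₀ab/L³ = -6·3·(8/3)·(16/3)/8³ = -1/2 kN
  M_B = M₀a(2b-a)/L² = 3·(8/3)·(2·(16/3)-(8/3))/8² = 1 kN·m
Load 2 — uniform load w=-4 kN/m over full span:
  R_A = wL/2 = (-4)·8/2 = -16 kN
  M_A = wL²/12 = (-4)·8²/12 = -64/3 kN·m
  R_B = wL/2 = (-4)·8/2 = -16 kN
  M_B = -wL²/12 = -(-4)·8²/12 = 64/3 kN·m
Load 3 — triangular load w₀=-4 kN/m (0→w₀ over full span):
  R_A = 3w₀L/20 = 3·(-4)·8/20 = -24/5 kN
  M_A = w₀L²/30 = (-4)·8²/30 = -128/15 kN·m
  R_B = 7w₀L/20 = 7·(-4)·8/20 = -56/5 kN
  M_B = -w₀L²/20 = -(-4)·8²/20 = 64/5 kN·m
Superposition: R_A = -203/10 kN, M_A = -448/15 kN·m, R_B = -277/10 kN, M_B = 527/15 kN·m

R_A = -203/10 kN, M_A = -448/15 kN·m, R_B = -277/10 kN, M_B = 527/15 kN·m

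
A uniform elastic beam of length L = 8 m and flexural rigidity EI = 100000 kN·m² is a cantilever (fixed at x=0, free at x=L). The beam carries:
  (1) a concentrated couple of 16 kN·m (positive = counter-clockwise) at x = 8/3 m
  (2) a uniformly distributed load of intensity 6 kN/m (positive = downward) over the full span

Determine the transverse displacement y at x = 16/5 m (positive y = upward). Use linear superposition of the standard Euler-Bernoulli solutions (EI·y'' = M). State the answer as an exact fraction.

y(16/5) = -117328/17578125 m

Load 1 — applied couple M₀=16 kN·m at a=8/3 m (b=L-a=16/3):
  y_1 = M₀a(2x-a)/(2EI)  [x>a] = 16·(8/3)·(2·(16/5)-(8/3))/(2·100000) = 112/140625 m
Load 2 — uniform load w=6 kN/m over full span:
  y_2 = -wx²(x²-4Lx+6L²)/(24EI) = -6·(16/5)²·((16/5)²-4·8·(16/5)+6·8²)/(24·100000) = -14592/1953125 m
Superposition: y = Σ y_i = -117328/17578125 m ≈ -0.006675 m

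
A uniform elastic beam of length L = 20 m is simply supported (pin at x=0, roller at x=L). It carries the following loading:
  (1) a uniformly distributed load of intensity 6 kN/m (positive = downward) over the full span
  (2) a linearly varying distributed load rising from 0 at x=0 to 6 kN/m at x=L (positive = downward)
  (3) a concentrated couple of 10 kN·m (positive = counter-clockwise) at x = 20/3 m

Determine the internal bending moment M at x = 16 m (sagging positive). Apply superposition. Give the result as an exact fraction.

M(16) = 1526/5 kN·m

Load 1 — uniform load w=6 kN/m over full span:
  M_1 = wx(L-x)/2 = 6·16·(20-16)/2 = 192 kN·m
Load 2 — triangular load w₀=6 kN/m (0→w₀ over full span):
  M_2 = w₀Lx/6 - w₀x³/(6L) = 6·20·16/6 - 6·16³/(6·20) = 576/5 kN·m
Load 3 — applied couple M₀=10 kN·m at a=20/3 m (b=L-a=40/3):
  M_3 = M₀x/L - M₀  [x>a] = 10·16/20 - 10 = -2 kN·m
Superposition: M = Σ M_i = 1526/5 kN·m ≈ 305.200000 kN·m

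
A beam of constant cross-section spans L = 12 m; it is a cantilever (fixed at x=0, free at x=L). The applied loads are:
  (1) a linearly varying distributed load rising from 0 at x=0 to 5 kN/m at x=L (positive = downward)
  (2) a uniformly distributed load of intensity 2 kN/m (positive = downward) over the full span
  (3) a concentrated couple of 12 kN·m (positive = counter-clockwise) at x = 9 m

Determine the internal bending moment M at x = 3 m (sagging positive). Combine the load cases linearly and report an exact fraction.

Load 1 — triangular load w₀=5 kN/m (0→w₀ over full span):
  M_1 = w₀Lx/2 - w₀L²/3 - w₀x³/(6L) = 5·12·3/2 - 5·12²/3 - 5·3³/(6·12) = -1215/8 kN·m
Load 2 — uniform load w=2 kN/m over full span:
  M_2 = -w(L-x)²/2 = -2·(12-3)²/2 = -81 kN·m
Load 3 — applied couple M₀=12 kN·m at a=9 m (b=L-a=3):
  M_3 = M₀  [x≤a] = 12 = 12 kN·m
Superposition: M = Σ M_i = -1767/8 kN·m ≈ -220.875000 kN·m

M(3) = -1767/8 kN·m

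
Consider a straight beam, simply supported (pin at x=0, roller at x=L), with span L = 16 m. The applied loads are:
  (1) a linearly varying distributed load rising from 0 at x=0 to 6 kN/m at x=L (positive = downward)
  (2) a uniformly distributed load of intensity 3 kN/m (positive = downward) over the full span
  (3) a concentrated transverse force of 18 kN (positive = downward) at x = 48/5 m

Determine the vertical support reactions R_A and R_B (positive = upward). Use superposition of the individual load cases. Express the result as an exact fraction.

R_A = 236/5 kN, R_B = 334/5 kN

Load 1 — triangular load w₀=6 kN/m (0→w₀ over full span):
  R_A = w₀L/6 = 6·16/6 = 16 kN
  R_B = w₀L/3 = 6·16/3 = 32 kN
Load 2 — uniform load w=3 kN/m over full span:
  R_A = wL/2 = 3·16/2 = 24 kN
  R_B = wL/2 = 3·16/2 = 24 kN
Load 3 — point force P=18 kN at a=48/5 m (b=L-a=32/5):
  R_A = Pb/L = 18·(32/5)/16 = 36/5 kN
  R_B = Pa/L = 18·(48/5)/16 = 54/5 kN
Superposition: R_A = 236/5 kN, R_B = 334/5 kN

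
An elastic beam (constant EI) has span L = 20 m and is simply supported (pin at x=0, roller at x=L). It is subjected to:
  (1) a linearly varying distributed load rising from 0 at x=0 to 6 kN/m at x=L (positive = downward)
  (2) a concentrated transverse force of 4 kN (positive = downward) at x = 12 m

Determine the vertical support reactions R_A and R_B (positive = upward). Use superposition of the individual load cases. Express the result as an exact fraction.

Load 1 — triangular load w₀=6 kN/m (0→w₀ over full span):
  R_A = w₀L/6 = 6·20/6 = 20 kN
  R_B = w₀L/3 = 6·20/3 = 40 kN
Load 2 — point force P=4 kN at a=12 m (b=L-a=8):
  R_A = Pb/L = 4·8/20 = 8/5 kN
  R_B = Pa/L = 4·12/20 = 12/5 kN
Superposition: R_A = 108/5 kN, R_B = 212/5 kN

R_A = 108/5 kN, R_B = 212/5 kN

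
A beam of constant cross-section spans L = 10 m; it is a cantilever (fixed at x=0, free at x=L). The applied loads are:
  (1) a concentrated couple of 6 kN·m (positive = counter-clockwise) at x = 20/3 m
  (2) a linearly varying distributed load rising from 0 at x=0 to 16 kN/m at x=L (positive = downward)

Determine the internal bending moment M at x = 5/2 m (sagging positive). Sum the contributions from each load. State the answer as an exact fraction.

Load 1 — applied couple M₀=6 kN·m at a=20/3 m (b=L-a=10/3):
  M_1 = M₀  [x≤a] = 6 = 6 kN·m
Load 2 — triangular load w₀=16 kN/m (0→w₀ over full span):
  M_2 = w₀Lx/2 - w₀L²/3 - w₀x³/(6L) = 16·10·(5/2)/2 - 16·10²/3 - 16·(5/2)³/(6·10) = -675/2 kN·m
Superposition: M = Σ M_i = -663/2 kN·m ≈ -331.500000 kN·m

M(5/2) = -663/2 kN·m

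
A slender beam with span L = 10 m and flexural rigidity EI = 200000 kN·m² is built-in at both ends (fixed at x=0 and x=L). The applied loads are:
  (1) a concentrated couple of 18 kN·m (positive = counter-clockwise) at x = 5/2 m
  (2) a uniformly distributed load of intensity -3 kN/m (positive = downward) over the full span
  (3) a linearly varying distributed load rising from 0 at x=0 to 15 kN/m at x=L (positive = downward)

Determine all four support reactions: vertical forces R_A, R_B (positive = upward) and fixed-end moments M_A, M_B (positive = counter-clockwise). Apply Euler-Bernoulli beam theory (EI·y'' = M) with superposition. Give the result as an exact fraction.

Load 1 — applied couple M₀=18 kN·m at a=5/2 m (b=L-a=15/2):
  R_A = 6M₀ab/L³ = 6·18·(5/2)·(15/2)/10³ = 81/40 kN
  M_A = M₀b(2a-b)/L² = 18·(15/2)·(2·(5/2)-(15/2))/10² = -27/8 kN·m
  R_B = -6M₀ab/L³ = -6·18·(5/2)·(15/2)/10³ = -81/40 kN
  M_B = M₀a(2b-a)/L² = 18·(5/2)·(2·(15/2)-(5/2))/10² = 45/8 kN·m
Load 2 — uniform load w=-3 kN/m over full span:
  R_A = wL/2 = (-3)·10/2 = -15 kN
  M_A = wL²/12 = (-3)·10²/12 = -25 kN·m
  R_B = wL/2 = (-3)·10/2 = -15 kN
  M_B = -wL²/12 = -(-3)·10²/12 = 25 kN·m
Load 3 — triangular load w₀=15 kN/m (0→w₀ over full span):
  R_A = 3w₀L/20 = 3·15·10/20 = 45/2 kN
  M_A = w₀L²/30 = 15·10²/30 = 50 kN·m
  R_B = 7w₀L/20 = 7·15·10/20 = 105/2 kN
  M_B = -w₀L²/20 = -15·10²/20 = -75 kN·m
Superposition: R_A = 381/40 kN, M_A = 173/8 kN·m, R_B = 1419/40 kN, M_B = -355/8 kN·m

R_A = 381/40 kN, M_A = 173/8 kN·m, R_B = 1419/40 kN, M_B = -355/8 kN·m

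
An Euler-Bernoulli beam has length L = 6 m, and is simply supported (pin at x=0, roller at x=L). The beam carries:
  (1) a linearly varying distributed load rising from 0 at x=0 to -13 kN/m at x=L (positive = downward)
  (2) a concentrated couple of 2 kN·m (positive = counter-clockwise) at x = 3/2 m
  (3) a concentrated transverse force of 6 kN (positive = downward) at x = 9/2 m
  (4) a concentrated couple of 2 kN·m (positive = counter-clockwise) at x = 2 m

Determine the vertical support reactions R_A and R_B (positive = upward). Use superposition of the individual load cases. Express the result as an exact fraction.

Load 1 — triangular load w₀=-13 kN/m (0→w₀ over full span):
  R_A = w₀L/6 = (-13)·6/6 = -13 kN
  R_B = w₀L/3 = (-13)·6/3 = -26 kN
Load 2 — applied couple M₀=2 kN·m at a=3/2 m (b=L-a=9/2):
  R_A = M₀/L = 2/6 = 1/3 kN
  R_B = -M₀/L = -2/6 = -1/3 kN
Load 3 — point force P=6 kN at a=9/2 m (b=L-a=3/2):
  R_A = Pb/L = 6·(3/2)/6 = 3/2 kN
  R_B = Pa/L = 6·(9/2)/6 = 9/2 kN
Load 4 — applied couple M₀=2 kN·m at a=2 m (b=L-a=4):
  R_A = M₀/L = 2/6 = 1/3 kN
  R_B = -M₀/L = -2/6 = -1/3 kN
Superposition: R_A = -65/6 kN, R_B = -133/6 kN

R_A = -65/6 kN, R_B = -133/6 kN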